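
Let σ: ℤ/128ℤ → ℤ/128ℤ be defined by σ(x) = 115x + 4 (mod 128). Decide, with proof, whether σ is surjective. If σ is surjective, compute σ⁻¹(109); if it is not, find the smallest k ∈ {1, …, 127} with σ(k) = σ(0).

51

Since gcd(115, 128) = 1, 115 is invertible modulo 128. Euclid's algorithm: 128 = 1·115 + 13, 115 = 8·13 + 11, 13 = 1·11 + 2, 11 = 5·2 + 1; back-substituting gives 1 = 59·115 − 53·128, so 115⁻¹ ≡ 59 (mod 128).
For any y ∈ ℤ/128ℤ, x = 59(y − 4) mod 128 satisfies σ(x) = 115·59(y − 4) + 4 ≡ y (since 115·59 ≡ 1 mod 128). So every y has a preimage.
Hence σ is surjective.
Since σ is surjective, we find σ⁻¹(109): we need 115x ≡ 109 − 4 ≡ 105 (mod 128). Using 115⁻¹ = 59: x ≡ 59·105 = 6195 = 48·128 + 51, so x = 51.
Check: σ(51) = 115·51 + 4 = 5869 = 45·128 + 109 ≡ 109 (mod 128).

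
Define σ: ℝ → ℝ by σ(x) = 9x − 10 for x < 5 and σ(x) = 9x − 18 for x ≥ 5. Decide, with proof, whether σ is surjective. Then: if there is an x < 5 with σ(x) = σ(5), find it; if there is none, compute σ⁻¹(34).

37/9

Both pieces are strictly increasing (slopes 9 and 9), so each is injective on its own interval.
The left piece maps (−∞, 5) onto (−∞, 35); the right piece maps [5, ∞) onto [27, ∞).
The union (−∞, 35) ∪ [27, ∞) covers ℝ, so σ is surjective.
For the follow-up: the images overlap, so an x < 5 with σ(x) = σ(5) exists. σ(5) = 27; solving 9x − 10 = 27 for x < 5 gives x = (27 + 10)/9 = 37/9.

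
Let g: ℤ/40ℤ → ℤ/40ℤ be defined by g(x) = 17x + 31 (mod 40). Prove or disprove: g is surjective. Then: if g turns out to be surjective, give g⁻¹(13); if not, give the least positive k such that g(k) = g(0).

Since gcd(17, 40) = 1, 17 is invertible modulo 40. Euclid's algorithm: 40 = 2·17 + 6, 17 = 2·6 + 5, 6 = 1·5 + 1; back-substituting gives 1 = 33·17 − 14·40, so 17⁻¹ ≡ 33 (mod 40).
For any y ∈ ℤ/40ℤ, x = 33(y − 31) mod 40 satisfies g(x) = 17·33(y − 31) + 31 ≡ y (since 17·33 ≡ 1 mod 40). So every y has a preimage.
So g is surjective.
Since g is surjective, we find g⁻¹(13): we need 17x ≡ 13 − 31 ≡ 22 (mod 40). Using 17⁻¹ = 33: x ≡ 33·22 = 726 = 18·40 + 6, so x = 6.
Check: g(6) = 17·6 + 31 = 133 = 3·40 + 13 ≡ 13 (mod 40).

6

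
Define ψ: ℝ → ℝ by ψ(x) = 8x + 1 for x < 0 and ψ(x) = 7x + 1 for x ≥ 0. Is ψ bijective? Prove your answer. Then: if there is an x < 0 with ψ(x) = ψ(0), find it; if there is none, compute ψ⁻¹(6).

5/7

Both pieces are strictly increasing (slopes 8 and 7), so each is injective on its own interval.
The left piece maps (−∞, 0) onto (−∞, 1); the right piece maps [0, ∞) onto [1, ∞).
Since 1 = 1, the images partition ℝ: ψ is injective and surjective, hence bijective.
Because the two images are disjoint, no x < 0 has ψ(x) = ψ(0), so we compute ψ⁻¹(6): 6 lies in [1, ∞), so solve 7x + 1 = 6: x = (6 − 1)/7 = 5/7.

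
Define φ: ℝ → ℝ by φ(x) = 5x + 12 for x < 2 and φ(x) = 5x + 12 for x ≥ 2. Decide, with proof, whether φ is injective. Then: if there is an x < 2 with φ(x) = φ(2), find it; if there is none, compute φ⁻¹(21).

9/5

Both pieces are strictly increasing (slopes 5 and 5), so each is injective on its own interval.
The left piece maps (−∞, 2) onto (−∞, 22); the right piece maps [2, ∞) onto [22, ∞).
These images are disjoint, so no value is attained by both pieces. Hence φ is injective.
Because the two images are disjoint, no x < 2 has φ(x) = φ(2), so we compute φ⁻¹(21): 21 lies in (−∞, 22), so solve 5x + 12 = 21: x = (21 − 12)/5 = 9/5.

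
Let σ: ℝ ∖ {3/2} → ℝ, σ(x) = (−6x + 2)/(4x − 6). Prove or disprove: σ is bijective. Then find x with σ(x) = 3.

If σ(x) = −3/2, cross-multiplying gives 4(−6x + 2) = −6(4x − 6), which simplifies to 8 = 36 — false.  So −3/2 has no preimage and σ is not surjective.
Therefore σ is not bijective.
Solving σ(x) = 3: cross-multiplying gives −6x + 2 = 3(4x − 6), which rearranges to −18x = −20, so x = 10/9.

10/9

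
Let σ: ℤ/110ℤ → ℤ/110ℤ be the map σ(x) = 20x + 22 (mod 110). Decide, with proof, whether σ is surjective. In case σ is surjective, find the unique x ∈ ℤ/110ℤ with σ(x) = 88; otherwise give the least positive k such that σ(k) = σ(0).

11

Recall that surjectivity means every element of the codomain has a preimage under σ.
Since gcd(20, 110) = 10, we have 20x ≡ 0 (mod 10) for all x, so σ(x) ≡ 2 (mod 10).
But 0 ≢ 2 (mod 10), so 0 ∈ ℤ/110ℤ has no preimage. Hence σ is not surjective.
Since σ is not surjective, we find the least positive k with σ(k) = σ(0): this means 20k ≡ 0 (mod 110), i.e. 110 ∣ 20k. Since gcd(20, 110) = 10, dividing through by 10 this holds exactly when 11 ∣ 2k, and as gcd(2, 11) = 1, exactly when 11 ∣ k.
The smallest positive such k is 11.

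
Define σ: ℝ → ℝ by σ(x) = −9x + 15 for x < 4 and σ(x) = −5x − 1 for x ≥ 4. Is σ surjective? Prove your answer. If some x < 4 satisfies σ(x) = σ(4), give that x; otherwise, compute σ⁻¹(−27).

26/5

Both pieces are strictly decreasing (slopes −9 and −5), so each is injective on its own interval.
The left piece maps (−∞, 4) onto (−21, ∞); the right piece maps [4, ∞) onto (−∞, −21].
These images together cover ℝ, so σ is surjective.
Because the two images are disjoint, no x < 4 has σ(x) = σ(4), so we compute σ⁻¹(−27): −27 lies in (−∞, −21], so solve −5x − 1 = −27: x = (−27 + 1)/(−5) = 26/5.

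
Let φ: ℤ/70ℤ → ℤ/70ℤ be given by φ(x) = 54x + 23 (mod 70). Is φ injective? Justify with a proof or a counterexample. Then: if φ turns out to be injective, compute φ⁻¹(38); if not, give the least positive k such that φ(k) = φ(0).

35

Recall: φ is injective when φ(s) = φ(t) forces s = t.
We have gcd(54, 70) = 2 > 1. Taking s = 0 and t = 35: φ(0) = 23 and φ(35) = 54·35 + 23 = 1913 ≡ 23 (mod 70).
So φ(0) = φ(35) while 0 ≠ 35, so φ is not injective.
Since φ is not injective, we find the least positive k with φ(k) = φ(0): this means 54k ≡ 0 (mod 70), i.e. 70 ∣ 54k. Since gcd(54, 70) = 2, dividing through by 2 this holds exactly when 35 ∣ 27k, and as gcd(27, 35) = 1, exactly when 35 ∣ k.
The smallest positive such k is 35.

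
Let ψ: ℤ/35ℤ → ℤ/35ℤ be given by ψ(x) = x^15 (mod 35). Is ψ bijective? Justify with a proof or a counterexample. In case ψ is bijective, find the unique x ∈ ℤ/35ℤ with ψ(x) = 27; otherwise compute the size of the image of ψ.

15

ψ(4): Repeated squaring mod 35: 4^1 ≡ 4, 4^2 ≡ 4² = 16, 4^4 ≡ 16² = 256 ≡ 11, 4^8 ≡ 11² = 121 ≡ 16. Since 15 = 8 + 4 + 2 + 1, 4^15 ≡ 16·11·16·4: 16·11 = 176 ≡ 1, then 1·16 = 16, then 16·4 = 64 ≡ 29. So 4^15 ≡ 29 (mod 35).
ψ(9): Repeated squaring mod 35: 9^1 ≡ 9, 9^2 ≡ 9² = 81 ≡ 11, 9^4 ≡ 11² = 121 ≡ 16, 9^8 ≡ 16² = 256 ≡ 11. Since 15 = 8 + 4 + 2 + 1, 9^15 ≡ 11·16·11·9: 11·16 = 176 ≡ 1, then 1·11 = 11, then 11·9 = 99 ≡ 29. So 9^15 ≡ 29 (mod 35).
So ψ(4) = ψ(9) = 29 while 4 ≠ 9, so ψ is not injective, hence not bijective.
Since ψ is not bijective, we determine |image(ψ)|. Computing x^15 mod 35 for each x (by repeated squaring, reducing mod 35 at every step), the values ψ(0), ψ(1), …, ψ(34) are: 0, 1, 8, 27, 29, 20, 6, 28, 22, 29, 20, 1, 13, 27, 14, 15, 1, 13, 22, 34, 20, 21, 8, 22, 34, 15, 6, 13, 7, 29, 15, 6, 8, 27, 34.
The distinct values are {0, 1, 6, 7, 8, 13, 14, 15, 20, 21, 22, 27, 28, 29, 34}; there are 15 of them.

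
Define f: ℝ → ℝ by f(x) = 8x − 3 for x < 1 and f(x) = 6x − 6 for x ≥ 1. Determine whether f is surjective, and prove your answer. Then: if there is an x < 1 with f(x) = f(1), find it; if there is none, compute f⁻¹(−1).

Both pieces are strictly increasing (slopes 8 and 6), so each is injective on its own interval.
The left piece maps (−∞, 1) onto (−∞, 5); the right piece maps [1, ∞) onto [0, ∞).
The union (−∞, 5) ∪ [0, ∞) covers ℝ, so f is surjective.
For the follow-up: the images overlap, so an x < 1 with f(x) = f(1) exists. f(1) = 0; solving 8x − 3 = 0 for x < 1 gives x = (0 + 3)/8 = 3/8.

3/8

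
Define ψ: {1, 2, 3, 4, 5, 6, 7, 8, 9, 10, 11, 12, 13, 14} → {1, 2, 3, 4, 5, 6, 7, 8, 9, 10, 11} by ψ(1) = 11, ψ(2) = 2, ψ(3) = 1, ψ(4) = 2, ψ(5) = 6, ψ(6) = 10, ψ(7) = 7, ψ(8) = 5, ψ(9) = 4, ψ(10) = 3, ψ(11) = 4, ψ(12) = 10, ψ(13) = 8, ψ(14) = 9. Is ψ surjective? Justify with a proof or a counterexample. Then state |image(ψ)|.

Every element of the codomain has a preimage: 1 = ψ(3), 2 = ψ(2), 3 = ψ(10), 4 = ψ(9), 5 = ψ(8), 6 = ψ(5), 7 = ψ(7), 8 = ψ(13), 9 = ψ(14), 10 = ψ(6), 11 = ψ(1).
So ψ is surjective.
The image of ψ is {1, 2, 3, 4, 5, 6, 7, 8, 9, 10, 11}, which has 11 elements.

11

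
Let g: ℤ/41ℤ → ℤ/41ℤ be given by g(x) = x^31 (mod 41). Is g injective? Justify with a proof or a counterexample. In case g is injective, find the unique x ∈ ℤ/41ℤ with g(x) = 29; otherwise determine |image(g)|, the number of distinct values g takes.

Since 41 is prime, the nonzero elements of ℤ/41ℤ form a cyclic group of order 40.
As gcd(31, 40) = 1, raising to the 31st power is a bijection on this group: if s^31 ≡ t^31 then (st^{−1})^31 = 1, and the only element of order dividing gcd(31, 40) = 1 is 1, so s = t.
With g(0) = 0 this makes g injective on all of ℤ/41ℤ, hence bijective (finite equal-size domain and codomain). In particular g is injective.
Since g is injective, we find the preimage of 29. The inverse of x ↦ x^31 on (ℤ/41ℤ)^× is x ↦ x^31, because 31·31 = 961 = 24·40 + 1 ≡ 1 (mod 40) and x^{40} = 1 for x ≠ 0 (Fermat). So g⁻¹(29) = 29^31 mod 41.
Repeated squaring mod 41: 29^1 ≡ 29, 29^2 ≡ 29² = 841 ≡ 21, 29^4 ≡ 21² = 441 ≡ 31, 29^8 ≡ 31² = 961 ≡ 18, 29^16 ≡ 18² = 324 ≡ 37. Since 31 = 16 + 8 + 4 + 2 + 1, 29^31 ≡ 37·18·31·21·29: 37·18 = 666 ≡ 10, then 10·31 = 310 ≡ 23, then 23·21 = 483 ≡ 32, then 32·29 = 928 ≡ 26. So 29^31 ≡ 26 (mod 41).
Hence g⁻¹(29) = 26.

26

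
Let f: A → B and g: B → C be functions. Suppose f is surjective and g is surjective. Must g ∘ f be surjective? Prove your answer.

Let c ∈ C. Since g is surjective, there is b ∈ B with g(b) = c. Since f is surjective, there is a ∈ A with f(a) = b.
Then (g ∘ f)(a) = g(b) = c. So g ∘ f is surjective.

surjective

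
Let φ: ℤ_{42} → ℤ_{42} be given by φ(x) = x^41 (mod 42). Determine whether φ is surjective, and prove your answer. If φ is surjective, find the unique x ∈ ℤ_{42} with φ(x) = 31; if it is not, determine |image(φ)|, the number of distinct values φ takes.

19

Computing x^41 mod 42 for each x (by repeated squaring, reducing mod 42 at every step), the values φ(0), φ(1), …, φ(41) are: 0, 1, 32, 33, 16, 17, 6, 7, 8, 39, 40, 23, 24, 13, 14, 15, 4, 5, 30, 31, 20, 21, 22, 11, 12, 37, 38, 27, 28, 29, 18, 19, 2, 3, 34, 35, 36, 25, 26, 9, 10, 41.
Every element of ℤ_{42} appears exactly once in this list, so φ is a bijection, and in particular surjective.
Since φ is surjective, we read off the preimage of 31 from the same table: φ(19) = 31, so φ⁻¹(31) = 19.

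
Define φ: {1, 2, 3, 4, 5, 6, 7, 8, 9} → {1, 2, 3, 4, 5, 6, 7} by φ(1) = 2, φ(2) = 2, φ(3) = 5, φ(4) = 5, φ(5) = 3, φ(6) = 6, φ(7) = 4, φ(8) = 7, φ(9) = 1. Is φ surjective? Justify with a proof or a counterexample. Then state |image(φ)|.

Every element of the codomain has a preimage: 1 = φ(9), 2 = φ(1), 3 = φ(5), 4 = φ(7), 5 = φ(3), 6 = φ(6), 7 = φ(8).
So φ is surjective.
The image of φ is {1, 2, 3, 4, 5, 6, 7}, which has 7 elements.

7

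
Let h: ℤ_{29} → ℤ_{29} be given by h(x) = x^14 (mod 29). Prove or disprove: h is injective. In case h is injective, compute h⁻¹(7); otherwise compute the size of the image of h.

3

h(2): Repeated squaring mod 29: 2^1 ≡ 2, 2^2 ≡ 2² = 4, 2^4 ≡ 4² = 16, 2^8 ≡ 16² = 256 ≡ 24. Since 14 = 8 + 4 + 2, 2^14 ≡ 24·16·4: 24·16 = 384 ≡ 7, then 7·4 = 28. So 2^14 ≡ 28 (mod 29).
h(3): Repeated squaring mod 29: 3^1 ≡ 3, 3^2 ≡ 3² = 9, 3^4 ≡ 9² = 81 ≡ 23, 3^8 ≡ 23² = 529 ≡ 7. Since 14 = 8 + 4 + 2, 3^14 ≡ 7·23·9: 7·23 = 161 ≡ 16, then 16·9 = 144 ≡ 28. So 3^14 ≡ 28 (mod 29).
So h(2) = h(3) = 28 while 2 ≠ 3, thus h is not injective.
Since h is not injective, we determine |image(h)|. Computing x^14 mod 29 for each x (by repeated squaring, reducing mod 29 at every step), the values h(0), h(1), …, h(28) are: 0, 1, 28, 28, 1, 1, 1, 1, 28, 1, 28, 28, 28, 1, 28, 28, 1, 28, 28, 28, 1, 28, 1, 1, 1, 1, 28, 28, 1.
The distinct values are {0, 1, 28}; there are 3 of them.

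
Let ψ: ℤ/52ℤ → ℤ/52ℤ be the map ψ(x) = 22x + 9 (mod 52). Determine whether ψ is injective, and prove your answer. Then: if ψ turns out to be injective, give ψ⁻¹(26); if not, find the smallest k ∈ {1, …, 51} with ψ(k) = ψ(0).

By definition, injectivity means: for all u, v in the domain, ψ(u) = ψ(v) implies u = v.
We have gcd(22, 52) = 2 > 1. Taking u = 0 and v = 26: ψ(0) = 9 and ψ(26) = 22·26 + 9 = 581 ≡ 9 (mod 52).
So ψ(0) = ψ(26) while 0 ≠ 26, thus ψ is not injective.
Since ψ is not injective, we find the least positive k with ψ(k) = ψ(0): this means 22k ≡ 0 (mod 52), i.e. 52 ∣ 22k. Since gcd(22, 52) = 2, dividing through by 2 this holds exactly when 26 ∣ 11k, and as gcd(11, 26) = 1, exactly when 26 ∣ k.
The smallest positive such k is 26.

26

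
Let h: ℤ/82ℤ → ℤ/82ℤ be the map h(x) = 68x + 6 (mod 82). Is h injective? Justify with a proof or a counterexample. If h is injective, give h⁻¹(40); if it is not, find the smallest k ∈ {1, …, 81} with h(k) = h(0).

Recall that h is injective when h(s) = h(t) forces s = t.
We have gcd(68, 82) = 2 > 1. Taking s = 0 and t = 41: h(0) = 6 and h(41) = 68·41 + 6 = 2794 ≡ 6 (mod 82).
So h(0) = h(41) while 0 ≠ 41, so h is not injective.
Since h is not injective, we find the least positive k with h(k) = h(0): this means 68k ≡ 0 (mod 82), i.e. 82 ∣ 68k. Since gcd(68, 82) = 2, dividing through by 2 this holds exactly when 41 ∣ 34k, and as gcd(34, 41) = 1, exactly when 41 ∣ k.
The smallest positive such k is 41.

41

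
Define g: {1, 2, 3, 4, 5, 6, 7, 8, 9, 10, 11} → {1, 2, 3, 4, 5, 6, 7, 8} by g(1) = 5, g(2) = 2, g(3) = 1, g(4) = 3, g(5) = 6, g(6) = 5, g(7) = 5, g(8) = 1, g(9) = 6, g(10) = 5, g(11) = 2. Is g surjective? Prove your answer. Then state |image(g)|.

No element maps to 4, so g is not surjective.
The image of g is {1, 2, 3, 5, 6}, which has 5 elements.

5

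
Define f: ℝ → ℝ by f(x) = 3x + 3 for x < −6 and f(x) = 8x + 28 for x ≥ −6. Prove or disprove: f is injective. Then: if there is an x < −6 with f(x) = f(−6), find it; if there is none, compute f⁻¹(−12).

-23/3

Both pieces are strictly increasing (slopes 3 and 8), so each is injective on its own interval.
The left piece maps (−∞, −6) onto (−∞, −15); the right piece maps [−6, ∞) onto [−20, ∞).
These images overlap. In particular f(−6) = −20 (right piece), and solving 3x + 3 = −20 on the left piece gives x = −23/3 < −6.
So f(−23/3) = f(−6) with −23/3 ≠ −6, and f is not injective. This x = −23/3 is the requested value below −6.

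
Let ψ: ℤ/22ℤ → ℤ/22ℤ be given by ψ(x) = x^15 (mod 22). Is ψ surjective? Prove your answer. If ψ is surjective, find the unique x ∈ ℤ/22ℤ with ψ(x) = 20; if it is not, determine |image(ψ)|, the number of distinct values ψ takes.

6

ψ(1) = 1^15 = 1.
ψ(3): Repeated squaring mod 22: 3^1 ≡ 3, 3^2 ≡ 3² = 9, 3^4 ≡ 9² = 81 ≡ 15, 3^8 ≡ 15² = 225 ≡ 5. Since 15 = 8 + 4 + 2 + 1, 3^15 ≡ 5·15·9·3: 5·15 = 75 ≡ 9, then 9·9 = 81 ≡ 15, then 15·3 = 45 ≡ 1. So 3^15 ≡ 1 (mod 22).
So ψ(1) = ψ(3) = 1 while 1 ≠ 3, so ψ is not injective.
A non-injective map from the 22-element set ℤ/22ℤ to itself takes at most 21 distinct values, so it cannot be surjective. Therefore ψ is not surjective.
Since ψ is not surjective, we determine |image(ψ)|. Computing x^15 mod 22 for each x (by repeated squaring, reducing mod 22 at every step), the values ψ(0), ψ(1), …, ψ(21) are: 0, 1, 10, 1, 12, 1, 10, 21, 10, 1, 10, 11, 12, 21, 12, 1, 12, 21, 10, 21, 12, 21.
The distinct values are {0, 1, 10, 11, 12, 21}; there are 6 of them.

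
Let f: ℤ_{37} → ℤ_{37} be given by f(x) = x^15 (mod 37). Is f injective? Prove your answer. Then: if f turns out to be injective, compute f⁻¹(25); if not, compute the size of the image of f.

13

f(3): Repeated squaring mod 37: 3^1 ≡ 3, 3^2 ≡ 3² = 9, 3^4 ≡ 9² = 81 ≡ 7, 3^8 ≡ 7² = 49 ≡ 12. Since 15 = 8 + 4 + 2 + 1, 3^15 ≡ 12·7·9·3: 12·7 = 84 ≡ 10, then 10·9 = 90 ≡ 16, then 16·3 = 48 ≡ 11. So 3^15 ≡ 11 (mod 37).
f(4): Repeated squaring mod 37: 4^1 ≡ 4, 4^2 ≡ 4² = 16, 4^4 ≡ 16² = 256 ≡ 34, 4^8 ≡ 34² = 1156 ≡ 9. Since 15 = 8 + 4 + 2 + 1, 4^15 ≡ 9·34·16·4: 9·34 = 306 ≡ 10, then 10·16 = 160 ≡ 12, then 12·4 = 48 ≡ 11. So 4^15 ≡ 11 (mod 37).
So f(3) = f(4) = 11 while 3 ≠ 4, therefore f is not injective.
Since f is not injective, we determine |image(f)|. Computing x^15 mod 37 for each x (by repeated squaring, reducing mod 37 at every step), the values f(0), f(1), …, f(36) are: 0, 1, 23, 11, 11, 29, 31, 26, 31, 10, 1, 36, 10, 29, 6, 23, 10, 14, 8, 29, 23, 27, 14, 31, 8, 27, 1, 36, 27, 6, 11, 6, 8, 26, 26, 14, 36.
The distinct values are {0, 1, 6, 8, 10, 11, 14, 23, 26, 27, 29, 31, 36}; there are 13 of them.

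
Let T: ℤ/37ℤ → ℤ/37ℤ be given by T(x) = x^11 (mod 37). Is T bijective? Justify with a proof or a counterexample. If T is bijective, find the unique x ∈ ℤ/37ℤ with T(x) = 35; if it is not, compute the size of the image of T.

32

Since 37 is prime, the nonzero elements of ℤ/37ℤ form a cyclic group of order 36.
As gcd(11, 36) = 1, raising to the 11th power is a bijection on this group: if x_1^11 ≡ x_2^11 then (x_1x_2^{−1})^11 = 1, and the only element of order dividing gcd(11, 36) = 1 is 1, so x_1 = x_2.
With T(0) = 0 this makes T injective on all of ℤ/37ℤ, hence bijective (finite equal-size domain and codomain). In particular T is bijective.
Since T is bijective, we find the preimage of 35. The inverse of x ↦ x^11 on (ℤ/37ℤ)^× is x ↦ x^23, because 11·23 = 253 = 7·36 + 1 ≡ 1 (mod 36) and x^{36} = 1 for x ≠ 0 (Fermat). So T⁻¹(35) = 35^23 mod 37.
Repeated squaring mod 37: 35^1 ≡ 35, 35^2 ≡ 35² = 1225 ≡ 4, 35^4 ≡ 4² = 16, 35^8 ≡ 16² = 256 ≡ 34, 35^16 ≡ 34² = 1156 ≡ 9. Since 23 = 16 + 4 + 2 + 1, 35^23 ≡ 9·16·4·35: 9·16 = 144 ≡ 33, then 33·4 = 132 ≡ 21, then 21·35 = 735 ≡ 32. So 35^23 ≡ 32 (mod 37).
Hence T⁻¹(35) = 32.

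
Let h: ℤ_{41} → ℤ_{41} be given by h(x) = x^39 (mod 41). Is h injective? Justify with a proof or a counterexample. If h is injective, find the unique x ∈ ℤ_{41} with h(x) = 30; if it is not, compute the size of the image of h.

26

Since 41 is prime, the nonzero elements of ℤ_{41} form a cyclic group of order 40.
As gcd(39, 40) = 1, raising to the 39th power is a bijection on this group: if s^39 ≡ t^39 then (st^{−1})^39 = 1, and the only element of order dividing gcd(39, 40) = 1 is 1, so s = t.
With h(0) = 0 this makes h injective on all of ℤ_{41}, hence bijective (finite equal-size domain and codomain). In particular h is injective.
Since h is injective, we find the preimage of 30. The inverse of x ↦ x^39 on (ℤ_{41})^× is x ↦ x^39, because 39·39 = 1521 = 38·40 + 1 ≡ 1 (mod 40) and x^{40} = 1 for x ≠ 0 (Fermat). So h⁻¹(30) = 30^39 mod 41.
Repeated squaring mod 41: 30^1 ≡ 30, 30^2 ≡ 30² = 900 ≡ 39, 30^4 ≡ 39² = 1521 ≡ 4, 30^8 ≡ 4² = 16, 30^16 ≡ 16² = 256 ≡ 10, 30^32 ≡ 10² = 100 ≡ 18. Since 39 = 32 + 4 + 2 + 1, 30^39 ≡ 18·4·39·30: 18·4 = 72 ≡ 31, then 31·39 = 1209 ≡ 20, then 20·30 = 600 ≡ 26. So 30^39 ≡ 26 (mod 41).
Hence h⁻¹(30) = 26.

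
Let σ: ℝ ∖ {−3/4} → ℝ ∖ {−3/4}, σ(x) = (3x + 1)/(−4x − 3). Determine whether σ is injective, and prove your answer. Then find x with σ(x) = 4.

Suppose σ(x_1) = σ(x_2). Cross-multiplying: (3x_1 + 1)(−4x_2 − 3) = (3x_2 + 1)(−4x_1 − 3).
Expanding both sides and cancelling the symmetric terms leaves −5·(x_1 − x_2) = 0. Since −5 ≠ 0, x_1 = x_2. Hence σ is injective.
Solving σ(x) = 4: cross-multiplying gives 3x + 1 = 4(−4x − 3), which rearranges to 19x = −13, so x = −13/19.

-13/19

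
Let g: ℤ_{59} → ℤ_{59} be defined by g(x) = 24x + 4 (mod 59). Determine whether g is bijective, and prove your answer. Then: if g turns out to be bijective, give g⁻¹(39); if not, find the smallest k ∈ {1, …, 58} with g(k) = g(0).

If g(a) = g(b), then 24a ≡ 24b (mod 59). Because gcd(24, 59) = 1, we may cancel 24 to get a ≡ b (mod 59).
We now compute 24⁻¹ mod 59 explicitly. Euclid's algorithm: 59 = 2·24 + 11, 24 = 2·11 + 2, 11 = 5·2 + 1; back-substituting gives 1 = 32·24 − 13·59, so 24⁻¹ ≡ 32 (mod 59).
Then y ↦ 32(y − 4) is a two-sided inverse to g, so every y ∈ ℤ_{59} has a preimage.
Thus g is bijective.
Since g is bijective, we find g⁻¹(39): we need 24x ≡ 39 − 4 ≡ 35 (mod 59). Using 24⁻¹ = 32: x ≡ 32·35 = 1120 = 18·59 + 58, so x = 58.
Check: g(58) = 24·58 + 4 = 1396 = 23·59 + 39 ≡ 39 (mod 59).

58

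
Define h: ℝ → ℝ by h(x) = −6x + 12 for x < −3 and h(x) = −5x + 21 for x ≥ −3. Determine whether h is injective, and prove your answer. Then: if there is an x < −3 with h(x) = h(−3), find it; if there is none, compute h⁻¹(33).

Both pieces are strictly decreasing (slopes −6 and −5), so each is injective on its own interval.
The left piece maps (−∞, −3) onto (30, ∞); the right piece maps [−3, ∞) onto (−∞, 36].
These images overlap. In particular h(−3) = 36 (right piece), and solving −6x + 12 = 36 on the left piece gives x = −4 < −3.
So h(−4) = h(−3) with −4 ≠ −3, and h is not injective. This x = −4 is the requested value below −3.

-4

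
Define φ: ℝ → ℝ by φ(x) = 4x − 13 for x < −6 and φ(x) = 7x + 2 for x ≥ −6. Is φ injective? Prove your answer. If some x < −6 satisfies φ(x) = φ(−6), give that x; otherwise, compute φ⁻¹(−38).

-27/4

Both pieces are strictly increasing (slopes 4 and 7), so each is injective on its own interval.
The left piece maps (−∞, −6) onto (−∞, −37); the right piece maps [−6, ∞) onto [−40, ∞).
These images overlap. In particular φ(−6) = −40 (right piece), and solving 4x − 13 = −40 on the left piece gives x = −27/4 < −6.
So φ(−27/4) = φ(−6) with −27/4 ≠ −6, and φ is not injective. This x = −27/4 is the requested value below −6.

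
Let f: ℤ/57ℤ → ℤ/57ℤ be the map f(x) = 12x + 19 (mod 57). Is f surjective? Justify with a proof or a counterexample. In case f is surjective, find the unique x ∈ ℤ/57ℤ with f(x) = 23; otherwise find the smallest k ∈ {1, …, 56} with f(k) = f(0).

19

Since gcd(12, 57) = 3, we have 12x ≡ 0 (mod 3) for all x, so f(x) ≡ 1 (mod 3).
But 0 ≢ 1 (mod 3), so 0 ∈ ℤ/57ℤ has no preimage. Thus f is not surjective.
Since f is not surjective, we find the least positive k with f(k) = f(0): this means 12k ≡ 0 (mod 57), i.e. 57 ∣ 12k. Since gcd(12, 57) = 3, dividing through by 3 this holds exactly when 19 ∣ 4k, and as gcd(4, 19) = 1, exactly when 19 ∣ k.
The smallest positive such k is 19.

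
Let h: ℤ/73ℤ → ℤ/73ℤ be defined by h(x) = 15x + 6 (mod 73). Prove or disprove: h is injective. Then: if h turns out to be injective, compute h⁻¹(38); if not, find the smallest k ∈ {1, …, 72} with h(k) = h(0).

7

Suppose h(s) = h(t) in ℤ/73ℤ. Then 15s + 6 ≡ 15t + 6 (mod 73), thus 15(s − t) ≡ 0 (mod 73).
Since gcd(15, 73) = 1, 15 is invertible modulo 73, thus s − t ≡ 0 (mod 73), i.e. s = t.
Therefore h is injective.
We now compute 15⁻¹ mod 73 explicitly. Euclid's algorithm: 73 = 4·15 + 13, 15 = 1·13 + 2, 13 = 6·2 + 1; back-substituting gives 1 = 39·15 − 8·73, so 15⁻¹ ≡ 39 (mod 73).
Since h is injective, we compute h⁻¹(38): solve 15x + 6 ≡ 38 (mod 73), i.e. 15x ≡ 32 (mod 73).
Multiplying by 15⁻¹ = 39 gives x ≡ 39·32 = 1248 = 17·73 + 7 ≡ 7 (mod 73).
Check: h(7) = 15·7 + 6 = 111 = 1·73 + 38 ≡ 38 (mod 73).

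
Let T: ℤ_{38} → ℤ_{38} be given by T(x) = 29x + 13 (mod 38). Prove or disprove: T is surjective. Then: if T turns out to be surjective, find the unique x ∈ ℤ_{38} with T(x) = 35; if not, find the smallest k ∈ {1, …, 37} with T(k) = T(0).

6

Since gcd(29, 38) = 1, 29 is invertible modulo 38. Euclid's algorithm: 38 = 1·29 + 9, 29 = 3·9 + 2, 9 = 4·2 + 1; back-substituting gives 1 = 21·29 − 16·38, so 29⁻¹ ≡ 21 (mod 38).
Then y ↦ 21(y − 13) is a two-sided inverse to T, so every y ∈ ℤ_{38} has a preimage.
So T is surjective.
Since T is surjective, we compute T⁻¹(35): solve 29x + 13 ≡ 35 (mod 38), i.e. 29x ≡ 22 (mod 38).
Multiplying by 29⁻¹ = 21 gives x ≡ 21·22 = 462 = 12·38 + 6 ≡ 6 (mod 38).
Check: T(6) = 29·6 + 13 = 187 = 4·38 + 35 ≡ 35 (mod 38).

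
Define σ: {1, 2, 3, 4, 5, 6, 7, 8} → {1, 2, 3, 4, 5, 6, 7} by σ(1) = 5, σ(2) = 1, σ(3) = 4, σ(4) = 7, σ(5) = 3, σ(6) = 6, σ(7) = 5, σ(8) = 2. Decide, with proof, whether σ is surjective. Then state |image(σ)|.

Every element of the codomain has a preimage: 1 = σ(2), 2 = σ(8), 3 = σ(5), 4 = σ(3), 5 = σ(1), 6 = σ(6), 7 = σ(4).
So σ is surjective.
The image of σ is {1, 2, 3, 4, 5, 6, 7}, which has 7 elements.

7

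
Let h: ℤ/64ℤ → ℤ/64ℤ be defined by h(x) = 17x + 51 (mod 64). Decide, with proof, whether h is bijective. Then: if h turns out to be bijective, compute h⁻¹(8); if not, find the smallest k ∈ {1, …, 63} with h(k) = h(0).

By definition, h is injective when h(x_1) = h(x_2) forces x_1 = x_2.
Suppose h(x_1) = h(x_2) in ℤ/64ℤ. Then 17x_1 + 51 ≡ 17x_2 + 51 (mod 64), thus 17(x_1 − x_2) ≡ 0 (mod 64).
Since gcd(17, 64) = 1, 17 is invertible modulo 64, therefore x_1 − x_2 ≡ 0 (mod 64), i.e. x_1 = x_2.
We now compute 17⁻¹ mod 64 explicitly. Euclid's algorithm: 64 = 3·17 + 13, 17 = 1·13 + 4, 13 = 3·4 + 1; back-substituting gives 1 = 49·17 − 13·64, so 17⁻¹ ≡ 49 (mod 64).
For any y ∈ ℤ/64ℤ, x = 49(y − 51) mod 64 satisfies h(x) = 17·49(y − 51) + 51 ≡ y (since 17·49 ≡ 1 mod 64). So every y has a preimage.
Therefore h is bijective.
Since h is bijective, we find h⁻¹(8): we need 17x ≡ 8 − 51 ≡ 21 (mod 64). Using 17⁻¹ = 49: x ≡ 49·21 = 1029 = 16·64 + 5, so x = 5.
Check: h(5) = 17·5 + 51 = 136 = 2·64 + 8 ≡ 8 (mod 64).

5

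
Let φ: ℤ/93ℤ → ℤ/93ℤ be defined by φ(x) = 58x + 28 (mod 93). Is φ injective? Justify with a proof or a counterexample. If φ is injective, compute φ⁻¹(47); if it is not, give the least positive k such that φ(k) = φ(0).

Recall: φ is injective when φ(u) = φ(v) forces u = v.
Suppose φ(u) = φ(v) in ℤ/93ℤ. Then 58u + 28 ≡ 58v + 28 (mod 93), therefore 58(u − v) ≡ 0 (mod 93).
Since gcd(58, 93) = 1, 58 is invertible modulo 93, hence u − v ≡ 0 (mod 93), i.e. u = v.
So φ is injective.
We now compute 58⁻¹ mod 93 explicitly. Euclid's algorithm: 93 = 1·58 + 35, 58 = 1·35 + 23, 35 = 1·23 + 12, 23 = 1·12 + 11, 12 = 1·11 + 1; back-substituting gives 1 = 85·58 − 53·93, so 58⁻¹ ≡ 85 (mod 93).
Since φ is injective, we find φ⁻¹(47): we need 58x ≡ 47 − 28 ≡ 19 (mod 93). Using 58⁻¹ = 85: x ≡ 85·19 = 1615 = 17·93 + 34, so x = 34.
Check: φ(34) = 58·34 + 28 = 2000 = 21·93 + 47 ≡ 47 (mod 93).

34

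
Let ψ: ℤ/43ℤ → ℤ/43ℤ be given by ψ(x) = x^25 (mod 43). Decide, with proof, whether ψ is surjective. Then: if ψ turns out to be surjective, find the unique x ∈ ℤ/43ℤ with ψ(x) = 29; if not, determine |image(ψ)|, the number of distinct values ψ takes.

Since 43 is prime, the nonzero elements of ℤ/43ℤ form a cyclic group of order 42.
As gcd(25, 42) = 1, raising to the 25th power is a bijection on this group: if a^25 ≡ b^25 then (ab^{−1})^25 = 1, and the only element of order dividing gcd(25, 42) = 1 is 1, so a = b.
With ψ(0) = 0 this makes ψ injective on all of ℤ/43ℤ, hence bijective (finite equal-size domain and codomain). In particular ψ is surjective.
Since ψ is surjective, we find the preimage of 29. The inverse of x ↦ x^25 on (ℤ/43ℤ)^× is x ↦ x^37, because 25·37 = 925 = 22·42 + 1 ≡ 1 (mod 42) and x^{42} = 1 for x ≠ 0 (Fermat). So ψ⁻¹(29) = 29^37 mod 43.
Repeated squaring mod 43: 29^1 ≡ 29, 29^2 ≡ 29² = 841 ≡ 24, 29^4 ≡ 24² = 576 ≡ 17, 29^8 ≡ 17² = 289 ≡ 31, 29^16 ≡ 31² = 961 ≡ 15, 29^32 ≡ 15² = 225 ≡ 10. Since 37 = 32 + 4 + 1, 29^37 ≡ 10·17·29: 10·17 = 170 ≡ 41, then 41·29 = 1189 ≡ 28. So 29^37 ≡ 28 (mod 43).
Hence ψ⁻¹(29) = 28.

28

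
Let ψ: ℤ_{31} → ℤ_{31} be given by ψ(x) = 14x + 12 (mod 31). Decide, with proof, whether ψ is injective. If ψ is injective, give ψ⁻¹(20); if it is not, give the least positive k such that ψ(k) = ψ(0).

Recall that injectivity means: for all a, b in the domain, ψ(a) = ψ(b) implies a = b.
If ψ(a) = ψ(b), then 14a ≡ 14b (mod 31). Because gcd(14, 31) = 1, we may cancel 14 to get a ≡ b (mod 31).
Thus ψ is injective.
We now compute 14⁻¹ mod 31 explicitly. Euclid's algorithm: 31 = 2·14 + 3, 14 = 4·3 + 2, 3 = 1·2 + 1; back-substituting gives 1 = 20·14 − 9·31, so 14⁻¹ ≡ 20 (mod 31).
Since ψ is injective, we find ψ⁻¹(20): we need 14x ≡ 20 − 12 ≡ 8 (mod 31). Using 14⁻¹ = 20: x ≡ 20·8 = 160 = 5·31 + 5, so x = 5.
Check: ψ(5) = 14·5 + 12 = 82 = 2·31 + 20 ≡ 20 (mod 31).

5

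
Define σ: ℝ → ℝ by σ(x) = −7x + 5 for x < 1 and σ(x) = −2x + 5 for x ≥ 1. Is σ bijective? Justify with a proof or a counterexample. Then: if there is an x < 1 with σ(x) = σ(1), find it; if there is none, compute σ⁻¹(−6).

2/7

Both pieces are strictly decreasing (slopes −7 and −2), so each is injective on its own interval.
The left piece maps (−∞, 1) onto (−2, ∞); the right piece maps [1, ∞) onto (−∞, 3].
These images overlap. In particular σ(1) = 3 (right piece), and solving −7x + 5 = 3 on the left piece gives x = 2/7 < 1.
So σ(2/7) = σ(1) with 2/7 ≠ 1, and σ is not injective, hence not bijective. This x = 2/7 is the requested value below 1.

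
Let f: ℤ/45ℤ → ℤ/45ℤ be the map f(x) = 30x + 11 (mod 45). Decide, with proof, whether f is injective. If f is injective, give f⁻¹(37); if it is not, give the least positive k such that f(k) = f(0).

Recall that f is injective if f(u) = f(v) implies u = v.
We have gcd(30, 45) = 15 > 1. Taking u = 0 and v = 3: f(0) = 11 and f(3) = 30·3 + 11 = 101 ≡ 11 (mod 45).
So f(0) = f(3) while 0 ≠ 3, so f is not injective.
Since f is not injective, we find the least positive k with f(k) = f(0): this means 30k ≡ 0 (mod 45), i.e. 45 ∣ 30k. Since gcd(30, 45) = 15, dividing through by 15 this holds exactly when 3 ∣ 2k, and as gcd(2, 3) = 1, exactly when 3 ∣ k.
The smallest positive such k is 3.

3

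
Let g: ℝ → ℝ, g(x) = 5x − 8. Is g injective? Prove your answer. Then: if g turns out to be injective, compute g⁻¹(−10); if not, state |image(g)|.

-2/5

Suppose g(a) = g(b). Then 5a − 8 = 5b − 8, thus 5a = 5b, thus a = b.
Thus g is injective.
Since g is injective, we compute g⁻¹(−10) = (−10 + 8)/5 = −2/5.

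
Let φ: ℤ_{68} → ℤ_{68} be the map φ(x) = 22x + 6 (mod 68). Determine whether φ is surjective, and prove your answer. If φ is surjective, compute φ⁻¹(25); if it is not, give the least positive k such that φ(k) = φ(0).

34

By definition, surjectivity means every element of the codomain has a preimage under φ.
Since gcd(22, 68) = 2, we have 22x ≡ 0 (mod 2) for all x, so φ(x) ≡ 0 (mod 2).
But 1 ≢ 0 (mod 2), so 1 ∈ ℤ_{68} has no preimage. Hence φ is not surjective.
Since φ is not surjective, we find the least positive k with φ(k) = φ(0): this means 22k ≡ 0 (mod 68), i.e. 68 ∣ 22k. Since gcd(22, 68) = 2, dividing through by 2 this holds exactly when 34 ∣ 11k, and as gcd(11, 34) = 1, exactly when 34 ∣ k.
The smallest positive such k is 34.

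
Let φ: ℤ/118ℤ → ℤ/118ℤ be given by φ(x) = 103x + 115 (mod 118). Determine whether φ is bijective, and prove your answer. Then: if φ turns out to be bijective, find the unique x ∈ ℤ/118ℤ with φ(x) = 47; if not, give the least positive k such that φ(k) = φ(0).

If φ(a) = φ(b), then 103a ≡ 103b (mod 118). Because gcd(103, 118) = 1, we may cancel 103 to get a ≡ b (mod 118).
We now compute 103⁻¹ mod 118 explicitly. Euclid's algorithm: 118 = 1·103 + 15, 103 = 6·15 + 13, 15 = 1·13 + 2, 13 = 6·2 + 1; back-substituting gives 1 = 55·103 − 48·118, so 103⁻¹ ≡ 55 (mod 118).
For any y ∈ ℤ/118ℤ, x = 55(y − 115) mod 118 satisfies φ(x) = 103·55(y − 115) + 115 ≡ y (since 103·55 ≡ 1 mod 118). So every y has a preimage.
Hence φ is bijective.
Since φ is bijective, we find φ⁻¹(47): we need 103x ≡ 47 − 115 ≡ 50 (mod 118). Using 103⁻¹ = 55: x ≡ 55·50 = 2750 = 23·118 + 36, so x = 36.
Check: φ(36) = 103·36 + 115 = 3823 = 32·118 + 47 ≡ 47 (mod 118).

36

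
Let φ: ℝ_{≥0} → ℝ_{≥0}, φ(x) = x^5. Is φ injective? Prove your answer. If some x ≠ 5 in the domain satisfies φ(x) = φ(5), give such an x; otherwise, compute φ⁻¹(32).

On ℝ_{≥0}, x ↦ x^5 is strictly increasing, so φ(x_1) = φ(x_2) forces x_1 = x_2. Thus φ is injective.
Since x ↦ x^5 is strictly increasing on ℝ_{≥0}, it is injective there, so no x ≠ 5 in the domain has φ(x) = φ(5). We therefore compute φ⁻¹(32) = 32^{1/5} = 2 (indeed 2^5 = 32).

2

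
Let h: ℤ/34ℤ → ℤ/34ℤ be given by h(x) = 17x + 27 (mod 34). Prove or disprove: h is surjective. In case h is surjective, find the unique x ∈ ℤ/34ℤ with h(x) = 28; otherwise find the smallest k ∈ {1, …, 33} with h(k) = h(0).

2

By definition, surjectivity means every element of the codomain has a preimage under h.
Since gcd(17, 34) = 17, we have 17x ≡ 0 (mod 17) for all x, so h(x) ≡ 10 (mod 17).
But 0 ≢ 10 (mod 17), so 0 ∈ ℤ/34ℤ has no preimage. Thus h is not surjective.
Since h is not surjective, we find the least positive k with h(k) = h(0): this means 17k ≡ 0 (mod 34), i.e. 34 ∣ 17k. Since gcd(17, 34) = 17, dividing through by 17 this holds exactly when 2 ∣ k.
The smallest positive such k is 2.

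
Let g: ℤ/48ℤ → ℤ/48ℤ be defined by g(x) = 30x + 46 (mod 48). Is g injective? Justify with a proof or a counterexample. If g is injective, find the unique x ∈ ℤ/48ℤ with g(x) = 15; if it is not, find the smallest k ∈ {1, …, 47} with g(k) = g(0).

By definition, g is injective if g(a) = g(b) implies a = b.
We have gcd(30, 48) = 6 > 1. Taking a = 0 and b = 8: g(0) = 46 and g(8) = 30·8 + 46 = 286 ≡ 46 (mod 48).
So g(0) = g(8) while 0 ≠ 8, thus g is not injective.
Since g is not injective, we find the least positive k with g(k) = g(0): this means 30k ≡ 0 (mod 48), i.e. 48 ∣ 30k. Since gcd(30, 48) = 6, dividing through by 6 this holds exactly when 8 ∣ 5k, and as gcd(5, 8) = 1, exactly when 8 ∣ k.
The smallest positive such k is 8.

8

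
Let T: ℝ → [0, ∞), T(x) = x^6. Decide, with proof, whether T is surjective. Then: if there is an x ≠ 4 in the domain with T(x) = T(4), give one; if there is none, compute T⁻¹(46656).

For any y ∈ [0, ∞), x = y^{1/6} ∈ ℝ satisfies x^6 = y, so T is surjective.
For the follow-up, such an x exists: taking x = −4 ∈ ℝ gives T(−4) = 4096 = T(4) with −4 ≠ 4.

-4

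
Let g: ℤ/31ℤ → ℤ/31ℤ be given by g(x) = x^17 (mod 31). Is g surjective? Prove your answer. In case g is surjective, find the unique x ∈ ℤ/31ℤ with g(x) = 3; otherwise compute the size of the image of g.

11

Since 31 is prime, the nonzero elements of ℤ/31ℤ form a cyclic group of order 30.
As gcd(17, 30) = 1, raising to the 17th power is a bijection on this group: if a^17 ≡ b^17 then (ab^{−1})^17 = 1, and the only element of order dividing gcd(17, 30) = 1 is 1, so a = b.
With g(0) = 0 this makes g injective on all of ℤ/31ℤ, hence bijective (finite equal-size domain and codomain). In particular g is surjective.
Since g is surjective, we find the preimage of 3. The inverse of x ↦ x^17 on (ℤ/31ℤ)^× is x ↦ x^23, because 17·23 = 391 = 13·30 + 1 ≡ 1 (mod 30) and x^{30} = 1 for x ≠ 0 (Fermat). So g⁻¹(3) = 3^23 mod 31.
Repeated squaring mod 31: 3^1 ≡ 3, 3^2 ≡ 3² = 9, 3^4 ≡ 9² = 81 ≡ 19, 3^8 ≡ 19² = 361 ≡ 20, 3^16 ≡ 20² = 400 ≡ 28. Since 23 = 16 + 4 + 2 + 1, 3^23 ≡ 28·19·9·3: 28·19 = 532 ≡ 5, then 5·9 = 45 ≡ 14, then 14·3 = 42 ≡ 11. So 3^23 ≡ 11 (mod 31).
Hence g⁻¹(3) = 11.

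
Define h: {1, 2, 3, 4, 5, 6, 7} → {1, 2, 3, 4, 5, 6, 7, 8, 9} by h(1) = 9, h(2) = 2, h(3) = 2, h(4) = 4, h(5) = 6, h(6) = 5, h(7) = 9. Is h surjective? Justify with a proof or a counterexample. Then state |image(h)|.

No element maps to 1, so h is not surjective.
The image of h is {2, 4, 5, 6, 9}, which has 5 elements.

5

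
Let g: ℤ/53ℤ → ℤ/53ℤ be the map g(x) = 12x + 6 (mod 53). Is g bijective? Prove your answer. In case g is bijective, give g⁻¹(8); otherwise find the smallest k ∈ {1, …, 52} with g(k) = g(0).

9

Recall: injectivity means: for all x_1, x_2 in the domain, g(x_1) = g(x_2) implies x_1 = x_2.
Suppose g(x_1) = g(x_2) in ℤ/53ℤ. Then 12x_1 + 6 ≡ 12x_2 + 6 (mod 53), therefore 12(x_1 − x_2) ≡ 0 (mod 53).
Since gcd(12, 53) = 1, 12 is invertible modulo 53, thus x_1 − x_2 ≡ 0 (mod 53), i.e. x_1 = x_2.
We now compute 12⁻¹ mod 53 explicitly. Euclid's algorithm: 53 = 4·12 + 5, 12 = 2·5 + 2, 5 = 2·2 + 1; back-substituting gives 1 = 31·12 − 7·53, so 12⁻¹ ≡ 31 (mod 53).
For any y ∈ ℤ/53ℤ, x = 31(y − 6) mod 53 satisfies g(x) = 12·31(y − 6) + 6 ≡ y (since 12·31 ≡ 1 mod 53). So every y has a preimage.
So g is bijective.
Since g is bijective, we find g⁻¹(8): we need 12x ≡ 8 − 6 ≡ 2 (mod 53). Using 12⁻¹ = 31: x ≡ 31·2 = 62 = 1·53 + 9, so x = 9.
Check: g(9) = 12·9 + 6 = 114 = 2·53 + 8 ≡ 8 (mod 53).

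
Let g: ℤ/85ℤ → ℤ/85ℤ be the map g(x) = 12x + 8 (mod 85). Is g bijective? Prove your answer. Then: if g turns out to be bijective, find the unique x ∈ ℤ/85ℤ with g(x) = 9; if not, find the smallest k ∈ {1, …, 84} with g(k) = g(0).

Suppose g(x_1) = g(x_2) in ℤ/85ℤ. Then 12x_1 + 8 ≡ 12x_2 + 8 (mod 85), thus 12(x_1 − x_2) ≡ 0 (mod 85).
Since gcd(12, 85) = 1, 12 is invertible modulo 85, so x_1 − x_2 ≡ 0 (mod 85), i.e. x_1 = x_2.
We now compute 12⁻¹ mod 85 explicitly. Euclid's algorithm: 85 = 7·12 + 1; back-substituting gives 1 = 78·12 − 11·85, so 12⁻¹ ≡ 78 (mod 85).
Then y ↦ 78(y − 8) is a two-sided inverse to g, so every y ∈ ℤ/85ℤ has a preimage.
Hence g is bijective.
Since g is bijective, we compute g⁻¹(9): solve 12x + 8 ≡ 9 (mod 85), i.e. 12x ≡ 1 (mod 85).
Multiplying by 12⁻¹ = 78 gives x ≡ 78·1 = 78 ≡ 78 (mod 85).
Check: g(78) = 12·78 + 8 = 944 = 11·85 + 9 ≡ 9 (mod 85).

78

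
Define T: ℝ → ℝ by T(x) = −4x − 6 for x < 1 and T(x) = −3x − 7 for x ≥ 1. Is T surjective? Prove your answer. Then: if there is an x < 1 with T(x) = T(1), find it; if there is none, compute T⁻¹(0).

Both pieces are strictly decreasing (slopes −4 and −3), so each is injective on its own interval.
The left piece maps (−∞, 1) onto (−10, ∞); the right piece maps [1, ∞) onto (−∞, −10].
These images together cover ℝ, so T is surjective.
Because the two images are disjoint, no x < 1 has T(x) = T(1), so we compute T⁻¹(0): 0 lies in (−10, ∞), so solve −4x − 6 = 0: x = (0 + 6)/(−4) = −3/2.

-3/2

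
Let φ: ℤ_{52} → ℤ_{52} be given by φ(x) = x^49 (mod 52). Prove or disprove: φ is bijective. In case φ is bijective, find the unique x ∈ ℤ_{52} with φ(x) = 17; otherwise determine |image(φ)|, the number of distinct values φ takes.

φ(0) = 0^49 = 0.
φ(26): Repeated squaring mod 52: 26^1 ≡ 26, 26^2 ≡ 26² = 676 ≡ 0, 26^4 ≡ 0² = 0, 26^8 ≡ 0² = 0, 26^16 ≡ 0² = 0, 26^32 ≡ 0² = 0. Since 49 = 32 + 16 + 1, 26^49 ≡ 0·0·26: 0·0 = 0, then 0·26 = 0. So 26^49 ≡ 0 (mod 52).
So φ(0) = φ(26) = 0 while 0 ≠ 26, therefore φ is not injective, hence not bijective.
Since φ is not bijective, we determine |image(φ)|. Computing x^49 mod 52 for each x (by repeated squaring, reducing mod 52 at every step), the values φ(0), φ(1), …, φ(51) are: 0, 1, 28, 3, 4, 5, 32, 7, 8, 9, 36, 11, 12, 13, 40, 15, 16, 17, 44, 19, 20, 21, 48, 23, 24, 25, 0, 27, 28, 29, 4, 31, 32, 33, 8, 35, 36, 37, 12, 39, 40, 41, 16, 43, 44, 45, 20, 47, 48, 49, 24, 51.
The distinct values are {0, 1, 3, 4, 5, 7, 8, 9, 11, 12, 13, 15, 16, 17, 19, 20, 21, 23, 24, 25, 27, 28, 29, 31, 32, 33, 35, 36, 37, 39, 40, 41, 43, 44, 45, 47, 48, 49, 51}; there are 39 of them.

39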